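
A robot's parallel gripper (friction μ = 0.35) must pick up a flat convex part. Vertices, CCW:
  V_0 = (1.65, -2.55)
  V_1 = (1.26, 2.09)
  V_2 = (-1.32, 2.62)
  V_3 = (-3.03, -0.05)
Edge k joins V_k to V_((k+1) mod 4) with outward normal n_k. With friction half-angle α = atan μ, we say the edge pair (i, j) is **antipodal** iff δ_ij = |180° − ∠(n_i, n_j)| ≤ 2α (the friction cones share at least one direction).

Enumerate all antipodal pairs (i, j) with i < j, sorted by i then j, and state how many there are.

count = 2; pairs: (0,2), (1,3)

α = atan 0.35 = 19.29°;  2α = 38.58°
n_0 = (+0.9965, +0.0838)
n_1 = (+0.2012, +0.9795)
n_2 = (-0.8421, +0.5393)
n_3 = (-0.4712, -0.8820)
  (0,1): δ = 106.41°  ·
  (0,2): δ = 37.44°  ✓
  (0,3): δ = 57.08°  ·
  (1,2): δ = 111.03°  ·
  (1,3): δ = 16.50°  ✓
  (2,3): δ = 85.47°  ·
antipodal pairs: 2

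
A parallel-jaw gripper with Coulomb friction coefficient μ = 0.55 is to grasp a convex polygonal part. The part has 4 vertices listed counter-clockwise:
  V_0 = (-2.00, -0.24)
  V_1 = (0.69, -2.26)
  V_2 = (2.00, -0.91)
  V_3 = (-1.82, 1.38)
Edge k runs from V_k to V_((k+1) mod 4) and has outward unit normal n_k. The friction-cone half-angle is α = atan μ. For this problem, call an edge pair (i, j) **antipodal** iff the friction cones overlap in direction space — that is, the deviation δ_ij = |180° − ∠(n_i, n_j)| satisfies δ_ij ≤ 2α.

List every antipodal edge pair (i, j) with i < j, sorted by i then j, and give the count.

count = 2; pairs: (0,2), (1,3)

α = atan 0.55 = 28.81°;  2α = 57.62°
n_0 = (-0.6005, -0.7996)
n_1 = (+0.7177, -0.6964)
n_2 = (+0.5142, +0.8577)
n_3 = (-0.9939, +0.1104)
  (0,1): δ = 97.23°  ·
  (0,2): δ = 5.96°  ✓
  (0,3): δ = 120.56°  ·
  (1,2): δ = 76.80°  ·
  (1,3): δ = 37.80°  ✓
  (2,3): δ = 65.40°  ·
antipodal pairs: 2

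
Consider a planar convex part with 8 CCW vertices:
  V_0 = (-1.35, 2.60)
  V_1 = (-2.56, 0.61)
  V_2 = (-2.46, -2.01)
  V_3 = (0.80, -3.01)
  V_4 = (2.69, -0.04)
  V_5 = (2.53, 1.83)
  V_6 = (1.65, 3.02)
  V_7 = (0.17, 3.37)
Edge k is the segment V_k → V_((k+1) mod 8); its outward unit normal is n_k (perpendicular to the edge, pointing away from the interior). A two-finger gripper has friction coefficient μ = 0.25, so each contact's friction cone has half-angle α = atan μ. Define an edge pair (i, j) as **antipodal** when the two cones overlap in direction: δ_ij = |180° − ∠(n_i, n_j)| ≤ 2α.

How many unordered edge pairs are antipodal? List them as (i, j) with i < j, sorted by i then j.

α = atan 0.25 = 14.04°;  2α = 28.07°
n_0 = (-0.8544, +0.5195)
n_1 = (-0.9993, -0.0381)
n_2 = (-0.2933, -0.9560)
n_3 = (+0.8437, -0.5369)
n_4 = (+0.9964, +0.0853)
n_5 = (+0.8040, +0.5946)
n_6 = (+0.2301, +0.9732)
n_7 = (-0.4519, +0.8921)
  (0,1): δ = 146.51°  ·
  (0,2): δ = 75.75°  ·
  (0,3): δ = 1.17°  ✓
  (0,4): δ = 36.19°  ·
  (0,5): δ = 67.78°  ·
  (0,6): δ = 108.00°  ·
  (0,7): δ = 148.17°  ·
  (1,2): δ = 109.24°  ·
  (1,3): δ = 34.66°  ·
  (1,4): δ = 2.70°  ✓
  (1,5): δ = 34.30°  ·
  (1,6): δ = 74.51°  ·
  (1,7): δ = 114.68°  ·
  (2,3): δ = 105.42°  ·
  (2,4): δ = 68.06°  ·
  (2,5): δ = 36.46°  ·
  (2,6): δ = 3.75°  ✓
  (2,7): δ = 43.92°  ·
  (3,4): δ = 142.64°  ·
  (3,5): δ = 111.05°  ·
  (3,6): δ = 70.83°  ·
  (3,7): δ = 30.66°  ·
  (4,5): δ = 148.41°  ·
  (4,6): δ = 108.20°  ·
  (4,7): δ = 68.02°  ·
  (5,6): δ = 139.79°  ·
  (5,7): δ = 99.62°  ·
  (6,7): δ = 139.83°  ·
antipodal pairs: 3

count = 3; pairs: (0,3), (1,4), (2,6)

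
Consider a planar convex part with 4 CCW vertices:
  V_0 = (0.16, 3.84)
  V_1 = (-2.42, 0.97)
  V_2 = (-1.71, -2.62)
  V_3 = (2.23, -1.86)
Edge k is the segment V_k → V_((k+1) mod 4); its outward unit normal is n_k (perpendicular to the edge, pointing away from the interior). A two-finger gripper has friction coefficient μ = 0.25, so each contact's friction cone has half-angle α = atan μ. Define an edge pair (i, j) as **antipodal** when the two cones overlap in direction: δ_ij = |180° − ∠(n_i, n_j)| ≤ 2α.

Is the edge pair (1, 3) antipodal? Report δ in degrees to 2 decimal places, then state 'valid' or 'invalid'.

δ = 8.77°, valid

α = atan 0.25 = 14.04°;  2α = 28.07°
edge 1: e_1 = (+0.71, -3.59);  n_1 = (-0.9810, -0.1940)
edge 3: e_3 = (-2.07, +5.70);  n_3 = (+0.9399, +0.3413)
∠(n_1, n_3) = 171.23°
δ = |180° − 171.23°| = 8.77°
8.77° ≤ 2α = 28.07°  →  valid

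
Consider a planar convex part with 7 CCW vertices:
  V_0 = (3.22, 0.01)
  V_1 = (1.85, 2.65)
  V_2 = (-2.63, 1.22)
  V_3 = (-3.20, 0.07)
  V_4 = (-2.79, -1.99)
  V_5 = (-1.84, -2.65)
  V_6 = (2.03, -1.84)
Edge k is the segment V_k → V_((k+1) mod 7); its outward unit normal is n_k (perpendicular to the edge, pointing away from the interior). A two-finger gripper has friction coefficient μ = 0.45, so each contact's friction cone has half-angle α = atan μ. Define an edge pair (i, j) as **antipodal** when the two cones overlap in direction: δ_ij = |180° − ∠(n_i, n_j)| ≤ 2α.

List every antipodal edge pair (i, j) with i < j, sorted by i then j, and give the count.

α = atan 0.45 = 24.23°;  2α = 48.46°
n_0 = (+0.8876, +0.4606)
n_1 = (-0.3041, +0.9526)
n_2 = (-0.8960, +0.4441)
n_3 = (-0.9808, -0.1952)
n_4 = (-0.5706, -0.8213)
n_5 = (+0.2049, -0.9788)
n_6 = (+0.8410, -0.5410)
  (0,1): δ = 99.72°  ·
  (0,2): δ = 53.79°  ·
  (0,3): δ = 16.17°  ✓
  (0,4): δ = 27.78°  ✓
  (0,5): δ = 74.39°  ·
  (0,6): δ = 119.82°  ·
  (1,2): δ = 134.07°  ·
  (1,3): δ = 96.45°  ·
  (1,4): δ = 52.49°  ·
  (1,5): δ = 5.88°  ✓
  (1,6): δ = 39.55°  ✓
  (2,3): δ = 142.38°  ·
  (2,4): δ = 98.42°  ·
  (2,5): δ = 51.81°  ·
  (2,6): δ = 6.39°  ✓
  (3,4): δ = 136.05°  ·
  (3,5): δ = 89.43°  ·
  (3,6): δ = 44.01°  ✓
  (4,5): δ = 133.39°  ·
  (4,6): δ = 87.96°  ·
  (5,6): δ = 134.57°  ·
antipodal pairs: 6

count = 6; pairs: (0,3), (0,4), (1,5), (1,6), (2,6), (3,6)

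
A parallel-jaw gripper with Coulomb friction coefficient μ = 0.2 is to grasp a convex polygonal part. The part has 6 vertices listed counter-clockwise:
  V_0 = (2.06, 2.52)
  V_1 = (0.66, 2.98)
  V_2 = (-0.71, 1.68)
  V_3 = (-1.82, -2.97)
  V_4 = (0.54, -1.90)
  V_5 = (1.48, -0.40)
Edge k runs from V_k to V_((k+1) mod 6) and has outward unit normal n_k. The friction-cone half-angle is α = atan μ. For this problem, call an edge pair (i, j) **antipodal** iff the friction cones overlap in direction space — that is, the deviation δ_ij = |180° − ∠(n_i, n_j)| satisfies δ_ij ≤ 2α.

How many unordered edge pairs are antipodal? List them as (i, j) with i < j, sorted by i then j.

α = atan 0.2 = 11.31°;  2α = 22.62°
n_0 = (+0.3122, +0.9500)
n_1 = (-0.6883, +0.7254)
n_2 = (-0.9727, +0.2322)
n_3 = (+0.4129, -0.9108)
n_4 = (+0.8474, -0.5310)
n_5 = (+0.9808, -0.1948)
  (0,1): δ = 118.31°  ·
  (0,2): δ = 85.24°  ·
  (0,3): δ = 42.58°  ·
  (0,4): δ = 76.12°  ·
  (0,5): δ = 96.95°  ·
  (1,2): δ = 146.92°  ·
  (1,3): δ = 19.11°  ✓
  (1,4): δ = 14.43°  ✓
  (1,5): δ = 35.27°  ·
  (2,3): δ = 52.19°  ·
  (2,4): δ = 18.65°  ✓
  (2,5): δ = 2.19°  ✓
  (3,4): δ = 146.46°  ·
  (3,5): δ = 125.62°  ·
  (4,5): δ = 159.16°  ·
antipodal pairs: 4

count = 4; pairs: (1,3), (1,4), (2,4), (2,5)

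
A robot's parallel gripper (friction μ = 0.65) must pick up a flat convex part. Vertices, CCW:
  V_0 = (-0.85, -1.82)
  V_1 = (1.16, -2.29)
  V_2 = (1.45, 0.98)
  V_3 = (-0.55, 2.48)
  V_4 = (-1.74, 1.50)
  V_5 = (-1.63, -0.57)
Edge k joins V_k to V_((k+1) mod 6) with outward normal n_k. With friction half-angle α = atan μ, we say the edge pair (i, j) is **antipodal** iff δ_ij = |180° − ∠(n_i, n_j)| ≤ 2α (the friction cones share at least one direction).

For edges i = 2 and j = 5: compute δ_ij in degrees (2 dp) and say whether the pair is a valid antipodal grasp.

δ = 21.17°, valid

α = atan 0.65 = 33.02°;  2α = 66.05°
edge 2: e_2 = (-2.00, +1.50);  n_2 = (+0.6000, +0.8000)
edge 5: e_5 = (+0.78, -1.25);  n_5 = (-0.8484, -0.5294)
∠(n_2, n_5) = 158.83°
δ = |180° − 158.83°| = 21.17°
21.17° ≤ 2α = 66.05°  →  valid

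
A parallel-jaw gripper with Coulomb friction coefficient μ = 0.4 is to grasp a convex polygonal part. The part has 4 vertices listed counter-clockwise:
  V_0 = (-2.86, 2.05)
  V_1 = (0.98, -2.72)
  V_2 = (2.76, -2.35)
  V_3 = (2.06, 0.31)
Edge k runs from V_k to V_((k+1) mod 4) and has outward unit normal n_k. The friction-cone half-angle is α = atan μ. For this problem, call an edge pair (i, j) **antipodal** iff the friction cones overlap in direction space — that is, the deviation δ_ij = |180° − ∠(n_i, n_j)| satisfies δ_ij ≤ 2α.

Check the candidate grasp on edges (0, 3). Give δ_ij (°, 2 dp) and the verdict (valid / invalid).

δ = 31.69°, valid

α = atan 0.4 = 21.80°;  2α = 43.60°
edge 0: e_0 = (+3.84, -4.77);  n_0 = (-0.7790, -0.6271)
edge 3: e_3 = (-4.92, +1.74);  n_3 = (+0.3334, +0.9428)
∠(n_0, n_3) = 148.31°
δ = |180° − 148.31°| = 31.69°
31.69° ≤ 2α = 43.60°  →  valid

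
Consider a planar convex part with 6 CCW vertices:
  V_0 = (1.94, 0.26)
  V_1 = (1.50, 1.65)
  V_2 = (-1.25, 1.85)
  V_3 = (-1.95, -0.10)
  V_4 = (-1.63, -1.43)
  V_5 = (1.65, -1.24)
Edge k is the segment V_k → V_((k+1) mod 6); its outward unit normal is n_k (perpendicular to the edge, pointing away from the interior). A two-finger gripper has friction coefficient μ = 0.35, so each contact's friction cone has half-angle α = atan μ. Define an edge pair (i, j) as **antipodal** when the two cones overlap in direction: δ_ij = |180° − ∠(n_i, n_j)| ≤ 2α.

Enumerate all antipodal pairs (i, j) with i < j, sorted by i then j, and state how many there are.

count = 5; pairs: (0,2), (0,3), (1,4), (2,5), (3,5)

α = atan 0.35 = 19.29°;  2α = 38.58°
n_0 = (+0.9534, +0.3018)
n_1 = (+0.0725, +0.9974)
n_2 = (-0.9412, +0.3379)
n_3 = (-0.9723, -0.2339)
n_4 = (+0.0578, -0.9983)
n_5 = (+0.9818, -0.1898)
  (0,1): δ = 111.72°  ·
  (0,2): δ = 37.31°  ✓
  (0,3): δ = 4.04°  ✓
  (0,4): δ = 75.75°  ·
  (0,5): δ = 151.49°  ·
  (1,2): δ = 105.59°  ·
  (1,3): δ = 72.31°  ·
  (1,4): δ = 7.47°  ✓
  (1,5): δ = 83.22°  ·
  (2,3): δ = 146.72°  ·
  (2,4): δ = 66.94°  ·
  (2,5): δ = 8.80°  ✓
  (3,4): δ = 100.21°  ·
  (3,5): δ = 24.47°  ✓
  (4,5): δ = 104.26°  ·
antipodal pairs: 5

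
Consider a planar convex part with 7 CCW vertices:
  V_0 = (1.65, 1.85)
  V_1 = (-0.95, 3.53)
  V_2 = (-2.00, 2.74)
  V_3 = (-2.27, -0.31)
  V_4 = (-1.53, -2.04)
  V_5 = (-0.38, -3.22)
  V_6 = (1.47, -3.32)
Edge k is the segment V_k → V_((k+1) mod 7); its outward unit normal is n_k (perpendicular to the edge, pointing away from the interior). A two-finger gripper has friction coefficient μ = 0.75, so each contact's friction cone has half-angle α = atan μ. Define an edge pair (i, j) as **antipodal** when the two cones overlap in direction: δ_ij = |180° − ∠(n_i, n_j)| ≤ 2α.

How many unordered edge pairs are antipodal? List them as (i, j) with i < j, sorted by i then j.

α = atan 0.75 = 36.87°;  2α = 73.74°
n_0 = (+0.5427, +0.8399)
n_1 = (-0.6012, +0.7991)
n_2 = (-0.9961, +0.0882)
n_3 = (-0.9194, -0.3933)
n_4 = (-0.7162, -0.6979)
n_5 = (-0.0540, -0.9985)
n_6 = (+0.9994, -0.0348)
  (0,1): δ = 110.17°  ·
  (0,2): δ = 62.19°  ✓
  (0,3): δ = 33.97°  ✓
  (0,4): δ = 12.87°  ✓
  (0,5): δ = 29.77°  ✓
  (0,6): δ = 120.87°  ·
  (1,2): δ = 132.02°  ·
  (1,3): δ = 103.80°  ·
  (1,4): δ = 82.69°  ·
  (1,5): δ = 40.05°  ✓
  (1,6): δ = 51.05°  ✓
  (2,3): δ = 151.78°  ·
  (2,4): δ = 130.68°  ·
  (2,5): δ = 88.04°  ·
  (2,6): δ = 3.06°  ✓
  (3,4): δ = 158.90°  ·
  (3,5): δ = 116.25°  ·
  (3,6): δ = 25.15°  ✓
  (4,5): δ = 137.36°  ·
  (4,6): δ = 46.26°  ✓
  (5,6): δ = 88.90°  ·
antipodal pairs: 9

count = 9; pairs: (0,2), (0,3), (0,4), (0,5), (1,5), (1,6), (2,6), (3,6), (4,6)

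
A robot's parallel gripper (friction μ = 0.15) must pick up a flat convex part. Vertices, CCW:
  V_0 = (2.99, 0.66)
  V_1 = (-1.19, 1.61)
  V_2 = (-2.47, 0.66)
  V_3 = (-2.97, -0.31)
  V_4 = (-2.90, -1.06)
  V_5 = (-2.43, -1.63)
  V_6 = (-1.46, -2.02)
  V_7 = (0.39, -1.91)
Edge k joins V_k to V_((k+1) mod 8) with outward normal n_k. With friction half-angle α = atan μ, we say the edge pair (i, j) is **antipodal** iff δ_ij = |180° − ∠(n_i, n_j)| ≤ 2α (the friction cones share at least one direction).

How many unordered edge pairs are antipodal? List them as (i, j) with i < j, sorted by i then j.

count = 3; pairs: (0,5), (0,6), (1,7)

α = atan 0.15 = 8.53°;  2α = 17.06°
n_0 = (+0.2216, +0.9751)
n_1 = (-0.5960, +0.8030)
n_2 = (-0.8889, +0.4582)
n_3 = (-0.9957, -0.0929)
n_4 = (-0.7715, -0.6362)
n_5 = (-0.3730, -0.9278)
n_6 = (+0.0594, -0.9982)
n_7 = (+0.7030, -0.7112)
  (0,1): δ = 130.61°  ·
  (0,2): δ = 104.47°  ·
  (0,3): δ = 71.86°  ·
  (0,4): δ = 37.69°  ·
  (0,5): δ = 9.10°  ✓
  (0,6): δ = 16.21°  ✓
  (0,7): δ = 57.47°  ·
  (1,2): δ = 153.85°  ·
  (1,3): δ = 121.25°  ·
  (1,4): δ = 87.07°  ·
  (1,5): δ = 58.49°  ·
  (1,6): δ = 33.18°  ·
  (1,7): δ = 8.09°  ✓
  (2,3): δ = 147.40°  ·
  (2,4): δ = 113.22°  ·
  (2,5): δ = 84.63°  ·
  (2,6): δ = 59.33°  ·
  (2,7): δ = 18.06°  ·
  (3,4): δ = 145.82°  ·
  (3,5): δ = 117.24°  ·
  (3,6): δ = 91.93°  ·
  (3,7): δ = 50.66°  ·
  (4,5): δ = 151.41°  ·
  (4,6): δ = 126.10°  ·
  (4,7): δ = 84.84°  ·
  (5,6): δ = 154.69°  ·
  (5,7): δ = 113.43°  ·
  (6,7): δ = 138.74°  ·
antipodal pairs: 3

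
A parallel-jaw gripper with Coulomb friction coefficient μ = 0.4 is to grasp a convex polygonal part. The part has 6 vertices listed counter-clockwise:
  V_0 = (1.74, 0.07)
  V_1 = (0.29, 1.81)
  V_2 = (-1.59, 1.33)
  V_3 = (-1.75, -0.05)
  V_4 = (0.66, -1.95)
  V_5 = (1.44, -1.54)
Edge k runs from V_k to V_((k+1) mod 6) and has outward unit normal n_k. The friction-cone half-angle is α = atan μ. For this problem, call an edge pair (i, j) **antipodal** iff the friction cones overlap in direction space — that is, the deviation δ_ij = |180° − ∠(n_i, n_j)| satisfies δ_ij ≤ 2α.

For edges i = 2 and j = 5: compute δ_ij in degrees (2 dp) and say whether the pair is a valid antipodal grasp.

α = atan 0.4 = 21.80°;  2α = 43.60°
edge 2: e_2 = (-0.16, -1.38);  n_2 = (-0.9933, +0.1152)
edge 5: e_5 = (+0.30, +1.61);  n_5 = (+0.9831, -0.1832)
∠(n_2, n_5) = 176.06°
δ = |180° − 176.06°| = 3.94°
3.94° ≤ 2α = 43.60°  →  valid

δ = 3.94°, valid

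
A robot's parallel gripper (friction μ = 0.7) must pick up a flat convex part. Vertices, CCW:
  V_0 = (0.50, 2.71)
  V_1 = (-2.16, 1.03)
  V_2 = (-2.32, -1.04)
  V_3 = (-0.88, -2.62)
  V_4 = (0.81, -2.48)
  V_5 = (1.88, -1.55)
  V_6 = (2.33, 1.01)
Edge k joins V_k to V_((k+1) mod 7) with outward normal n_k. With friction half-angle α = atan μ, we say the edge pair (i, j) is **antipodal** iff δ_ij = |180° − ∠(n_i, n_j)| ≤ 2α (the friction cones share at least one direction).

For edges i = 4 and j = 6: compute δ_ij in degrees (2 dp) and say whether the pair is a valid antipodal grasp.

δ = 83.89°, invalid

α = atan 0.7 = 34.99°;  2α = 69.98°
edge 4: e_4 = (+1.07, +0.93);  n_4 = (+0.6560, -0.7548)
edge 6: e_6 = (-1.83, +1.70);  n_6 = (+0.6806, +0.7327)
∠(n_4, n_6) = 96.11°
δ = |180° − 96.11°| = 83.89°
83.89° > 2α = 69.98°  →  invalid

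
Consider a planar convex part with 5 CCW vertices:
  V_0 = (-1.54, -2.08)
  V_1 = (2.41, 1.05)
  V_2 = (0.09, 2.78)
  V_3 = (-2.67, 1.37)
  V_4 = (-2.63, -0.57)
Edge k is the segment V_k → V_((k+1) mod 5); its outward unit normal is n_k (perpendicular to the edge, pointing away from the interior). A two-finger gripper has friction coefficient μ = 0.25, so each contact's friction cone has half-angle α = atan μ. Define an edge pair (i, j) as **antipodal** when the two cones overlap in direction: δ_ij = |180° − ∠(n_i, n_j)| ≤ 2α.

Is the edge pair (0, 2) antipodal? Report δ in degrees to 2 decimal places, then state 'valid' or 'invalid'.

α = atan 0.25 = 14.04°;  2α = 28.07°
edge 0: e_0 = (+3.95, +3.13);  n_0 = (+0.6211, -0.7838)
edge 2: e_2 = (-2.76, -1.41);  n_2 = (-0.4549, +0.8905)
∠(n_0, n_2) = 168.67°
δ = |180° − 168.67°| = 11.33°
11.33° ≤ 2α = 28.07°  →  valid

δ = 11.33°, valid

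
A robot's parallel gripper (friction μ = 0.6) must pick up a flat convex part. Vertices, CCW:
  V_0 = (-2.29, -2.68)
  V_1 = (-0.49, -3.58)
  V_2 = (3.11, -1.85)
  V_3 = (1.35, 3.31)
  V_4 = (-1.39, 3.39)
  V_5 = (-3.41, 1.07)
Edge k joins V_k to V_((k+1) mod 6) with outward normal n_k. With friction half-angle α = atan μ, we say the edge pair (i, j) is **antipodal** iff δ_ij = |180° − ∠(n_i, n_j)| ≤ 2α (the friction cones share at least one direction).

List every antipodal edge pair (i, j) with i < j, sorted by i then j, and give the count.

α = atan 0.6 = 30.96°;  2α = 61.93°
n_0 = (-0.4472, -0.8944)
n_1 = (+0.4331, -0.9013)
n_2 = (+0.9465, +0.3228)
n_3 = (+0.0292, +0.9996)
n_4 = (-0.7542, +0.6567)
n_5 = (-0.9582, -0.2862)
  (0,1): δ = 127.77°  ·
  (0,2): δ = 44.60°  ✓
  (0,3): δ = 24.89°  ✓
  (0,4): δ = 75.52°  ·
  (0,5): δ = 133.19°  ·
  (1,2): δ = 96.83°  ·
  (1,3): δ = 27.34°  ✓
  (1,4): δ = 23.29°  ✓
  (1,5): δ = 80.96°  ·
  (2,3): δ = 110.51°  ·
  (2,4): δ = 59.88°  ✓
  (2,5): δ = 2.20°  ✓
  (3,4): δ = 129.37°  ·
  (3,5): δ = 71.70°  ·
  (4,5): δ = 122.33°  ·
antipodal pairs: 6

count = 6; pairs: (0,2), (0,3), (1,3), (1,4), (2,4), (2,5)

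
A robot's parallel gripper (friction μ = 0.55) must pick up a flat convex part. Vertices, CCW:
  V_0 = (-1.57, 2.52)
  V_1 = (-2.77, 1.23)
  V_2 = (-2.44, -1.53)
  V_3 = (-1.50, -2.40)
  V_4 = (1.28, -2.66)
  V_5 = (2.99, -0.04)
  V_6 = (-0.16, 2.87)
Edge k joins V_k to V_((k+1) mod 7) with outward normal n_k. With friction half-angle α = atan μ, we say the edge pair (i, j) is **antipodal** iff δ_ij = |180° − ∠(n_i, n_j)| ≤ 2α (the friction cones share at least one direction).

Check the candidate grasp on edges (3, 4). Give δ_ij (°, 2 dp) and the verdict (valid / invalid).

δ = 117.79°, invalid

α = atan 0.55 = 28.81°;  2α = 57.62°
edge 3: e_3 = (+2.78, -0.26);  n_3 = (-0.0931, -0.9957)
edge 4: e_4 = (+1.71, +2.62);  n_4 = (+0.8374, -0.5466)
∠(n_3, n_4) = 62.21°
δ = |180° − 62.21°| = 117.79°
117.79° > 2α = 57.62°  →  invalid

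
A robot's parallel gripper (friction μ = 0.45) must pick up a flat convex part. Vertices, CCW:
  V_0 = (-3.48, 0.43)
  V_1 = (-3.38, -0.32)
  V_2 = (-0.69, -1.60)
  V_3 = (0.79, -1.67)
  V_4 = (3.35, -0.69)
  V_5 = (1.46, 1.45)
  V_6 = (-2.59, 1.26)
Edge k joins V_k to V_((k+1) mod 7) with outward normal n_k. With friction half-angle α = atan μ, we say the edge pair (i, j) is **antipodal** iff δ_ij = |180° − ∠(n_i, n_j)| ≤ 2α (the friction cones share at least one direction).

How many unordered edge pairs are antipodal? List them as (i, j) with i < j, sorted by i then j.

count = 8; pairs: (0,4), (1,4), (1,5), (2,4), (2,5), (2,6), (3,5), (3,6)

α = atan 0.45 = 24.23°;  2α = 48.46°
n_0 = (-0.9912, -0.1322)
n_1 = (-0.4297, -0.9030)
n_2 = (-0.0472, -0.9989)
n_3 = (+0.3575, -0.9339)
n_4 = (+0.7495, +0.6620)
n_5 = (-0.0469, +0.9989)
n_6 = (-0.6820, +0.7313)
  (0,1): δ = 123.04°  ·
  (0,2): δ = 100.30°  ·
  (0,3): δ = 76.65°  ·
  (0,4): δ = 33.86°  ✓
  (0,5): δ = 85.09°  ·
  (0,6): δ = 125.41°  ·
  (1,2): δ = 157.26°  ·
  (1,3): δ = 133.61°  ·
  (1,4): δ = 23.10°  ✓
  (1,5): δ = 28.13°  ✓
  (1,6): δ = 68.45°  ·
  (2,3): δ = 156.34°  ·
  (2,4): δ = 45.84°  ✓
  (2,5): δ = 5.39°  ✓
  (2,6): δ = 45.71°  ✓
  (3,4): δ = 69.50°  ·
  (3,5): δ = 18.26°  ✓
  (3,6): δ = 22.05°  ✓
  (4,5): δ = 128.76°  ·
  (4,6): δ = 88.45°  ·
  (5,6): δ = 139.68°  ·
antipodal pairs: 8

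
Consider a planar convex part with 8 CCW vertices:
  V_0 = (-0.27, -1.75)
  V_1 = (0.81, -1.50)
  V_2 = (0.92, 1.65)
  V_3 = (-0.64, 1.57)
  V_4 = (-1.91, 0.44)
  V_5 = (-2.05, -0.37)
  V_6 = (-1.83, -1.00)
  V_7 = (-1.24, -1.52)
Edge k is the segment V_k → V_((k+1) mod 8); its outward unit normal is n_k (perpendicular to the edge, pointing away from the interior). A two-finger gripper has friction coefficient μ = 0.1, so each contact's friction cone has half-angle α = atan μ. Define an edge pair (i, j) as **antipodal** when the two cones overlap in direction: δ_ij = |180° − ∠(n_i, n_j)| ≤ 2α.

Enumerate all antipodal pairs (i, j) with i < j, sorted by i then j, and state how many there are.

count = 2; pairs: (0,2), (1,4)

α = atan 0.1 = 5.71°;  2α = 11.42°
n_0 = (+0.2255, -0.9742)
n_1 = (+0.9994, -0.0349)
n_2 = (-0.0512, +0.9987)
n_3 = (-0.6647, +0.7471)
n_4 = (-0.9854, +0.1703)
n_5 = (-0.9441, -0.3297)
n_6 = (-0.6612, -0.7502)
n_7 = (-0.2307, -0.9730)
  (0,1): δ = 105.03°  ·
  (0,2): δ = 10.10°  ✓
  (0,3): δ = 28.63°  ·
  (0,4): δ = 67.16°  ·
  (0,5): δ = 96.22°  ·
  (0,6): δ = 125.58°  ·
  (0,7): δ = 153.63°  ·
  (1,2): δ = 85.06°  ·
  (1,3): δ = 46.34°  ·
  (1,4): δ = 7.81°  ✓
  (1,5): δ = 21.25°  ·
  (1,6): δ = 50.61°  ·
  (1,7): δ = 78.66°  ·
  (2,3): δ = 141.27°  ·
  (2,4): δ = 102.74°  ·
  (2,5): δ = 73.69°  ·
  (2,6): δ = 44.33°  ·
  (2,7): δ = 16.27°  ·
  (3,4): δ = 141.47°  ·
  (3,5): δ = 112.41°  ·
  (3,6): δ = 83.05°  ·
  (3,7): δ = 55.00°  ·
  (4,5): δ = 150.94°  ·
  (4,6): δ = 121.59°  ·
  (4,7): δ = 93.53°  ·
  (5,6): δ = 150.64°  ·
  (5,7): δ = 122.59°  ·
  (6,7): δ = 151.95°  ·
antipodal pairs: 2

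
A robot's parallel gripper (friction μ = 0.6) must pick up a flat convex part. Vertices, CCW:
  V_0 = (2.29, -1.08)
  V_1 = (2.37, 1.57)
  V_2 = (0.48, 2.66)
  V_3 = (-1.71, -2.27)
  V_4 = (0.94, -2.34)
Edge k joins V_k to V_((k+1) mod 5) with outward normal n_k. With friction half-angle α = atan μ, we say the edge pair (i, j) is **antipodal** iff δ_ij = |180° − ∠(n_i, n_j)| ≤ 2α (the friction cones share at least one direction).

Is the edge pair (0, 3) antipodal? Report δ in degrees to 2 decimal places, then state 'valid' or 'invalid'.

δ = 90.22°, invalid

α = atan 0.6 = 30.96°;  2α = 61.93°
edge 0: e_0 = (+0.08, +2.65);  n_0 = (+0.9995, -0.0302)
edge 3: e_3 = (+2.65, -0.07);  n_3 = (-0.0264, -0.9997)
∠(n_0, n_3) = 89.78°
δ = |180° − 89.78°| = 90.22°
90.22° > 2α = 61.93°  →  invalid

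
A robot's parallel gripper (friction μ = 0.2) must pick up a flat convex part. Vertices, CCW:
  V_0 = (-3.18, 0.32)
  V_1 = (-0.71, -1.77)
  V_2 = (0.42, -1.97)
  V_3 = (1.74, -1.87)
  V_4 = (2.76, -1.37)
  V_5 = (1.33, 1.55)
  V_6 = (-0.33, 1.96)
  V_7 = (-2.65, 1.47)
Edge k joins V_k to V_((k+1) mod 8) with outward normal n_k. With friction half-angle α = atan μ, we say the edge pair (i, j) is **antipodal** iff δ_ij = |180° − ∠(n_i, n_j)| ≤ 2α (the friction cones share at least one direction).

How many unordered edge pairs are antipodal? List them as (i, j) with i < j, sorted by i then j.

count = 5; pairs: (1,5), (1,6), (2,5), (2,6), (3,6)

α = atan 0.2 = 11.31°;  2α = 22.62°
n_0 = (-0.6459, -0.7634)
n_1 = (-0.1743, -0.9847)
n_2 = (+0.0755, -0.9971)
n_3 = (+0.4402, -0.8979)
n_4 = (+0.8981, +0.4398)
n_5 = (+0.2398, +0.9708)
n_6 = (-0.2066, +0.9784)
n_7 = (-0.9082, +0.4186)
  (0,1): δ = 149.80°  ·
  (0,2): δ = 135.43°  ·
  (0,3): δ = 113.65°  ·
  (0,4): δ = 23.67°  ·
  (0,5): δ = 26.36°  ·
  (0,6): δ = 52.16°  ·
  (0,7): δ = 105.49°  ·
  (1,2): δ = 165.63°  ·
  (1,3): δ = 143.85°  ·
  (1,4): δ = 53.87°  ·
  (1,5): δ = 3.84°  ✓
  (1,6): δ = 21.96°  ✓
  (1,7): δ = 75.29°  ·
  (2,3): δ = 158.22°  ·
  (2,4): δ = 68.24°  ·
  (2,5): δ = 18.21°  ✓
  (2,6): δ = 7.59°  ✓
  (2,7): δ = 60.92°  ·
  (3,4): δ = 90.02°  ·
  (3,5): δ = 39.99°  ·
  (3,6): δ = 14.19°  ✓
  (3,7): δ = 39.14°  ·
  (4,5): δ = 129.97°  ·
  (4,6): δ = 104.17°  ·
  (4,7): δ = 50.84°  ·
  (5,6): δ = 154.20°  ·
  (5,7): δ = 100.87°  ·
  (6,7): δ = 126.67°  ·
antipodal pairs: 5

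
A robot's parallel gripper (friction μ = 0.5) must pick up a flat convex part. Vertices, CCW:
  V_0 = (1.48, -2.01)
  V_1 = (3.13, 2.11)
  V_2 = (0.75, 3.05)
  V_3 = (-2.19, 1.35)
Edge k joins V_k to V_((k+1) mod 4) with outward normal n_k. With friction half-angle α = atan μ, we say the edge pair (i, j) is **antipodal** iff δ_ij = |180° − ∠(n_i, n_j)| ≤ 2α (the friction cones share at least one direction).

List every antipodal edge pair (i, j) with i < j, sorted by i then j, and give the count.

count = 2; pairs: (0,2), (1,3)

α = atan 0.5 = 26.57°;  2α = 53.13°
n_0 = (+0.9283, -0.3718)
n_1 = (+0.3673, +0.9301)
n_2 = (-0.5006, +0.8657)
n_3 = (-0.6753, -0.7376)
  (0,1): δ = 89.73°  ·
  (0,2): δ = 38.14°  ✓
  (0,3): δ = 69.35°  ·
  (1,2): δ = 128.41°  ·
  (1,3): δ = 20.92°  ✓
  (2,3): δ = 72.51°  ·
antipodal pairs: 2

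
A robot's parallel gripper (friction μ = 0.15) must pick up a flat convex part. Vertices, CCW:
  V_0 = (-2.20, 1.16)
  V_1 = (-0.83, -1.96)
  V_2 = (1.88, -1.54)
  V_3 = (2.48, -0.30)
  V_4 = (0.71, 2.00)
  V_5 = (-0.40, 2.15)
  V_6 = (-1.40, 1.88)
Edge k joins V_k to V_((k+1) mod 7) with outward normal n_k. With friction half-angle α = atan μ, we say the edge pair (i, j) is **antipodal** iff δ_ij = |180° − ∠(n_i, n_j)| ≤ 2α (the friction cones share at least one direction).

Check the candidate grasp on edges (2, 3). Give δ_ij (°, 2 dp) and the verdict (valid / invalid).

α = atan 0.15 = 8.53°;  2α = 17.06°
edge 2: e_2 = (+0.60, +1.24);  n_2 = (+0.9002, -0.4356)
edge 3: e_3 = (-1.77, +2.30);  n_3 = (+0.7925, +0.6099)
∠(n_2, n_3) = 63.40°
δ = |180° − 63.40°| = 116.60°
116.60° > 2α = 17.06°  →  invalid

δ = 116.60°, invalid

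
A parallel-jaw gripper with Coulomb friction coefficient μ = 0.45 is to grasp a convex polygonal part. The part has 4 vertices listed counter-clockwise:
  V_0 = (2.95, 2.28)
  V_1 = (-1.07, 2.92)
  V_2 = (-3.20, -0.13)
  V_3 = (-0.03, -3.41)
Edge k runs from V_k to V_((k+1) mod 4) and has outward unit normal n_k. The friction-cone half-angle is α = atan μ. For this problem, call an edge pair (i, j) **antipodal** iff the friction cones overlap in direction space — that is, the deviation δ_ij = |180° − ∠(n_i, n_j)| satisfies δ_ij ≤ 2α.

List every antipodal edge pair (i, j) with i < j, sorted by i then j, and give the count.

count = 2; pairs: (0,2), (1,3)

α = atan 0.45 = 24.23°;  2α = 48.46°
n_0 = (+0.1572, +0.9876)
n_1 = (-0.8199, +0.5726)
n_2 = (-0.7191, -0.6949)
n_3 = (+0.8859, -0.4639)
  (0,1): δ = 115.88°  ·
  (0,2): δ = 36.93°  ✓
  (0,3): δ = 71.40°  ·
  (1,2): δ = 101.05°  ·
  (1,3): δ = 7.29°  ✓
  (2,3): δ = 71.67°  ·
antipodal pairs: 2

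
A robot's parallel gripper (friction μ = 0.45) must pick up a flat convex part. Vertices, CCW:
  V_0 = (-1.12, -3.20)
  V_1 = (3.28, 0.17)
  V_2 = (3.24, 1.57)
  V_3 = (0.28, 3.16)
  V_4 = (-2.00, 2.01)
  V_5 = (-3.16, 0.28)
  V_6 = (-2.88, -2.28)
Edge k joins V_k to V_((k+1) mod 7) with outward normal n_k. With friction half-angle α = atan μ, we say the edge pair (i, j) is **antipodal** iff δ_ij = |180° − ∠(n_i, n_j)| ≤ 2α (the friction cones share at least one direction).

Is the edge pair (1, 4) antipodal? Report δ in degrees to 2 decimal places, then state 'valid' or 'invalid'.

δ = 35.48°, valid

α = atan 0.45 = 24.23°;  2α = 48.46°
edge 1: e_1 = (-0.04, +1.40);  n_1 = (+0.9996, +0.0286)
edge 4: e_4 = (-1.16, -1.73);  n_4 = (-0.8306, +0.5569)
∠(n_1, n_4) = 144.52°
δ = |180° − 144.52°| = 35.48°
35.48° ≤ 2α = 48.46°  →  valid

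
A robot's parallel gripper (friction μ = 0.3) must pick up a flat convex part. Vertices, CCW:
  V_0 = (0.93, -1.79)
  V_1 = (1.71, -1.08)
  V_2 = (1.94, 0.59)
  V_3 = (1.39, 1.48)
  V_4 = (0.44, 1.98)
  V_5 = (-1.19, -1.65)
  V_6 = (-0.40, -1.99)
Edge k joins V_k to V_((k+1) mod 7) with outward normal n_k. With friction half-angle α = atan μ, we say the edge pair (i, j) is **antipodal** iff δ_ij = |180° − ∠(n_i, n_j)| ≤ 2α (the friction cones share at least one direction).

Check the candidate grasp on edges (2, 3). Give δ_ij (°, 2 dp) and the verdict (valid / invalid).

α = atan 0.3 = 16.70°;  2α = 33.40°
edge 2: e_2 = (-0.55, +0.89);  n_2 = (+0.8507, +0.5257)
edge 3: e_3 = (-0.95, +0.50);  n_3 = (+0.4657, +0.8849)
∠(n_2, n_3) = 30.53°
δ = |180° − 30.53°| = 149.47°
149.47° > 2α = 33.40°  →  invalid

δ = 149.47°, invalid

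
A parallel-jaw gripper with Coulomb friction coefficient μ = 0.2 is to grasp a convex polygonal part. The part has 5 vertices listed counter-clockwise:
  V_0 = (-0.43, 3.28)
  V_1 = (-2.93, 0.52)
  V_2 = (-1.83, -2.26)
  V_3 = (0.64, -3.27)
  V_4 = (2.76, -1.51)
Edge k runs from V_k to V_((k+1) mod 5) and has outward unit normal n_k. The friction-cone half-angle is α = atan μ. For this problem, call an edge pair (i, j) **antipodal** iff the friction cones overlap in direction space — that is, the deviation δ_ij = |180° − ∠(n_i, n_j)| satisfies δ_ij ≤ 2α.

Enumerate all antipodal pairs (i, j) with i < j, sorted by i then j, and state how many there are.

α = atan 0.2 = 11.31°;  2α = 22.62°
n_0 = (-0.7412, +0.6713)
n_1 = (-0.9299, -0.3679)
n_2 = (-0.3785, -0.9256)
n_3 = (+0.6388, -0.7694)
n_4 = (+0.8323, +0.5543)
  (0,1): δ = 116.24°  ·
  (0,2): δ = 70.07°  ·
  (0,3): δ = 8.13°  ✓
  (0,4): δ = 75.83°  ·
  (1,2): δ = 133.83°  ·
  (1,3): δ = 71.89°  ·
  (1,4): δ = 12.07°  ✓
  (2,3): δ = 118.06°  ·
  (2,4): δ = 34.10°  ·
  (3,4): δ = 96.04°  ·
antipodal pairs: 2

count = 2; pairs: (0,3), (1,4)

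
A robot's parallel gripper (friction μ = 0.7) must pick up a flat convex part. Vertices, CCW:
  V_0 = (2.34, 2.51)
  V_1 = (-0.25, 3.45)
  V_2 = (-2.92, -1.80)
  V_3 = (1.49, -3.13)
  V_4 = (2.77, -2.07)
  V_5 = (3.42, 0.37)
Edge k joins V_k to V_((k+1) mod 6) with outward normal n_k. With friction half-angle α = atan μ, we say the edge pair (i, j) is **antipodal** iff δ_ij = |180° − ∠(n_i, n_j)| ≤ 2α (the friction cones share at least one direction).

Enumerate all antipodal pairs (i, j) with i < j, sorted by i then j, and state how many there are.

α = atan 0.7 = 34.99°;  2α = 69.98°
n_0 = (+0.3412, +0.9400)
n_1 = (-0.8914, +0.4533)
n_2 = (-0.2887, -0.9574)
n_3 = (+0.6378, -0.7702)
n_4 = (+0.9663, -0.2574)
n_5 = (+0.8928, +0.4505)
  (0,1): δ = 97.01°  ·
  (0,2): δ = 3.16°  ✓
  (0,3): δ = 59.58°  ✓
  (0,4): δ = 95.03°  ·
  (0,5): δ = 136.73°  ·
  (1,2): δ = 79.83°  ·
  (1,3): δ = 23.41°  ✓
  (1,4): δ = 12.04°  ✓
  (1,5): δ = 53.74°  ✓
  (2,3): δ = 123.59°  ·
  (2,4): δ = 88.13°  ·
  (2,5): δ = 46.44°  ✓
  (3,4): δ = 144.55°  ·
  (3,5): δ = 102.85°  ·
  (4,5): δ = 138.30°  ·
antipodal pairs: 6

count = 6; pairs: (0,2), (0,3), (1,3), (1,4), (1,5), (2,5)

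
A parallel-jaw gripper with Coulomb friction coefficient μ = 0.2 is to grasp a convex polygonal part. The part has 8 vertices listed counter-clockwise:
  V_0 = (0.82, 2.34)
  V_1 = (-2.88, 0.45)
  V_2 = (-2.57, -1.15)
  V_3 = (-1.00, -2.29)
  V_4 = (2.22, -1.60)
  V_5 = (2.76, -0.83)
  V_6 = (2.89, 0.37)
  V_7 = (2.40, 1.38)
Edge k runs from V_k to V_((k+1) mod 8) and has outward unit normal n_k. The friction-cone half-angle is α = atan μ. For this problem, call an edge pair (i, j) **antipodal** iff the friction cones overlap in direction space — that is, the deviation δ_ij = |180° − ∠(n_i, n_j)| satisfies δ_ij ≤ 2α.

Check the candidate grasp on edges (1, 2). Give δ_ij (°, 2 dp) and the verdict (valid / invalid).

δ = 136.95°, invalid

α = atan 0.2 = 11.31°;  2α = 22.62°
edge 1: e_1 = (+0.31, -1.60);  n_1 = (-0.9817, -0.1902)
edge 2: e_2 = (+1.57, -1.14);  n_2 = (-0.5876, -0.8092)
∠(n_1, n_2) = 43.05°
δ = |180° − 43.05°| = 136.95°
136.95° > 2α = 22.62°  →  invalid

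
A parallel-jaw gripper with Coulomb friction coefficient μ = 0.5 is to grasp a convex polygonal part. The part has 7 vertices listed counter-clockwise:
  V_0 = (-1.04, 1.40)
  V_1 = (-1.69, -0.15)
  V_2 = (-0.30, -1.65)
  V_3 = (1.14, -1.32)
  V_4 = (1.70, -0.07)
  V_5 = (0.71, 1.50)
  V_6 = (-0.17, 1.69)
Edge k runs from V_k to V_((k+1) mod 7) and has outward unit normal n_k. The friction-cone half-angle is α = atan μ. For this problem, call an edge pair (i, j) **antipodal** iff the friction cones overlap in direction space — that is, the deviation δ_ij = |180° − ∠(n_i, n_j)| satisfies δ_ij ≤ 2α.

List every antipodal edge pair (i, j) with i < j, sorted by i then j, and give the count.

α = atan 0.5 = 26.57°;  2α = 53.13°
n_0 = (-0.9222, +0.3867)
n_1 = (-0.7335, -0.6797)
n_2 = (+0.2234, -0.9747)
n_3 = (+0.9126, -0.4088)
n_4 = (+0.8459, +0.5334)
n_5 = (+0.2110, +0.9775)
n_6 = (-0.3162, +0.9487)
  (0,1): δ = 114.43°  ·
  (0,2): δ = 54.34°  ·
  (0,3): δ = 1.38°  ✓
  (0,4): δ = 54.99°  ·
  (0,5): δ = 100.57°  ·
  (0,6): δ = 131.19°  ·
  (1,2): δ = 119.91°  ·
  (1,3): δ = 66.95°  ·
  (1,4): δ = 10.59°  ✓
  (1,5): δ = 35.00°  ✓
  (1,6): δ = 65.61°  ·
  (2,3): δ = 127.04°  ·
  (2,4): δ = 70.67°  ·
  (2,5): δ = 25.09°  ✓
  (2,6): δ = 5.53°  ✓
  (3,4): δ = 123.63°  ·
  (3,5): δ = 78.05°  ·
  (3,6): δ = 47.43°  ✓
  (4,5): δ = 134.42°  ·
  (4,6): δ = 103.80°  ·
  (5,6): δ = 149.38°  ·
antipodal pairs: 6

count = 6; pairs: (0,3), (1,4), (1,5), (2,5), (2,6), (3,6)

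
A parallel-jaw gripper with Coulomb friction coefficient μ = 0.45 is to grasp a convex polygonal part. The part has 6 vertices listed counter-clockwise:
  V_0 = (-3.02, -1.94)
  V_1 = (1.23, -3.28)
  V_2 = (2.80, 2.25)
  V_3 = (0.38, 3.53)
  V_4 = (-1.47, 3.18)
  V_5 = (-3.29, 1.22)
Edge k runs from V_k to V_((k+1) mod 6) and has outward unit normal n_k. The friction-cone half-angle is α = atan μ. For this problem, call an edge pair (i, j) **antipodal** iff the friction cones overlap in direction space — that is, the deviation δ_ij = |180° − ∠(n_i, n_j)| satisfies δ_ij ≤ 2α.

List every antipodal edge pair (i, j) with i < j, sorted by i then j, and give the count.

α = atan 0.45 = 24.23°;  2α = 48.46°
n_0 = (-0.3007, -0.9537)
n_1 = (+0.9620, -0.2731)
n_2 = (+0.4676, +0.8840)
n_3 = (-0.1859, +0.9826)
n_4 = (-0.7328, +0.6805)
n_5 = (-0.9964, -0.0851)
  (0,1): δ = 88.35°  ·
  (0,2): δ = 10.38°  ✓
  (0,3): δ = 28.21°  ✓
  (0,4): δ = 64.62°  ·
  (0,5): δ = 112.38°  ·
  (1,2): δ = 102.03°  ·
  (1,3): δ = 63.44°  ·
  (1,4): δ = 27.03°  ✓
  (1,5): δ = 20.73°  ✓
  (2,3): δ = 141.41°  ·
  (2,4): δ = 105.00°  ·
  (2,5): δ = 57.24°  ·
  (3,4): δ = 143.59°  ·
  (3,5): δ = 95.83°  ·
  (4,5): δ = 132.24°  ·
antipodal pairs: 4

count = 4; pairs: (0,2), (0,3), (1,4), (1,5)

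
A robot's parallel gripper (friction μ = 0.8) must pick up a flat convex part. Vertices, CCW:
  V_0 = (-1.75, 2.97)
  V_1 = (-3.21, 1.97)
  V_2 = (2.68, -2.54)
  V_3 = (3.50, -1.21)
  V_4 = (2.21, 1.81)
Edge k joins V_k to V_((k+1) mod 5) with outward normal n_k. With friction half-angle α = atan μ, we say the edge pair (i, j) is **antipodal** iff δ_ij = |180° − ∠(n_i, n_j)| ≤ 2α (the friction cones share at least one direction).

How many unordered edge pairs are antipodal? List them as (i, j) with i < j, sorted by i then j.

count = 5; pairs: (0,1), (0,2), (1,3), (1,4), (2,4)

α = atan 0.8 = 38.66°;  2α = 77.32°
n_0 = (-0.5651, +0.8250)
n_1 = (-0.6080, -0.7940)
n_2 = (+0.8512, -0.5248)
n_3 = (+0.9196, +0.3928)
n_4 = (+0.2811, +0.9597)
  (0,1): δ = 71.85°  ✓
  (0,2): δ = 23.94°  ✓
  (0,3): δ = 78.72°  ·
  (0,4): δ = 129.26°  ·
  (1,2): δ = 84.21°  ·
  (1,3): δ = 29.43°  ✓
  (1,4): δ = 21.11°  ✓
  (2,3): δ = 125.21°  ·
  (2,4): δ = 74.67°  ✓
  (3,4): δ = 129.46°  ·
antipodal pairs: 5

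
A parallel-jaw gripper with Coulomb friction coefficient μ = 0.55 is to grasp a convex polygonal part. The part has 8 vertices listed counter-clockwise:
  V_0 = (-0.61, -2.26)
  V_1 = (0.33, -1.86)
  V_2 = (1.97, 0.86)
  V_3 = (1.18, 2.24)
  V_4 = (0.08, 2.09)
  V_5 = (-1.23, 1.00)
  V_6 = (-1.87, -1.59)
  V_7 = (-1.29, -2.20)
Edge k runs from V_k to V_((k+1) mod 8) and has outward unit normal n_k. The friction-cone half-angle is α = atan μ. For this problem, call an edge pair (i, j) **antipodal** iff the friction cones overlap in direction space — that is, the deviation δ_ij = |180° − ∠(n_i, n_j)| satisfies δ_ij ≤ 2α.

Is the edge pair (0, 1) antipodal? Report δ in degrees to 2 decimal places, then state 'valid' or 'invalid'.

α = atan 0.55 = 28.81°;  2α = 57.62°
edge 0: e_0 = (+0.94, +0.40);  n_0 = (+0.3916, -0.9202)
edge 1: e_1 = (+1.64, +2.72);  n_1 = (+0.8564, -0.5163)
∠(n_0, n_1) = 35.86°
δ = |180° − 35.86°| = 144.14°
144.14° > 2α = 57.62°  →  invalid

δ = 144.14°, invalid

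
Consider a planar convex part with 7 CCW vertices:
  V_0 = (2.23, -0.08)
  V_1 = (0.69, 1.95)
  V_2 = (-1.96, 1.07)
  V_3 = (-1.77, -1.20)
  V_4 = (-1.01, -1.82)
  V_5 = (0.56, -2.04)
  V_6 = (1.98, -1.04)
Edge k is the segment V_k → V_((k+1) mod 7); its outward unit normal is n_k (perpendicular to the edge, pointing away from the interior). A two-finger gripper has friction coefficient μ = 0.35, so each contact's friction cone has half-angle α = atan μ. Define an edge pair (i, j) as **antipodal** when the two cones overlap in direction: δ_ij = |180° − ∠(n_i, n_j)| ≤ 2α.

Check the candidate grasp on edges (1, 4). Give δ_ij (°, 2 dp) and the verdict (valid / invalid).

α = atan 0.35 = 19.29°;  2α = 38.58°
edge 1: e_1 = (-2.65, -0.88);  n_1 = (-0.3152, +0.9490)
edge 4: e_4 = (+1.57, -0.22);  n_4 = (-0.1388, -0.9903)
∠(n_1, n_4) = 153.65°
δ = |180° − 153.65°| = 26.35°
26.35° ≤ 2α = 38.58°  →  valid

δ = 26.35°, valid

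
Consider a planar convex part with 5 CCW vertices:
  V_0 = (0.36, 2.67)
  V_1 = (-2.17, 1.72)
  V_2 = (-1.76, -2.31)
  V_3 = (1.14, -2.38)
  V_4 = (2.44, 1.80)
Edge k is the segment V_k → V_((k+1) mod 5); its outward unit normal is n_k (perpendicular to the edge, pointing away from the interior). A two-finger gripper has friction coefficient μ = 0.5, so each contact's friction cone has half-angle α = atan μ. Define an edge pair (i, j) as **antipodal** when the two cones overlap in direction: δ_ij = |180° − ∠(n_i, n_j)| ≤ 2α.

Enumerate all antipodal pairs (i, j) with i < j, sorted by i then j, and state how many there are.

count = 4; pairs: (0,2), (0,3), (1,3), (2,4)

α = atan 0.5 = 26.57°;  2α = 53.13°
n_0 = (-0.3515, +0.9362)
n_1 = (-0.9949, -0.1012)
n_2 = (-0.0241, -0.9997)
n_3 = (+0.9549, -0.2970)
n_4 = (+0.3859, +0.9226)
  (0,1): δ = 104.77°  ·
  (0,2): δ = 21.96°  ✓
  (0,3): δ = 52.14°  ✓
  (0,4): δ = 136.72°  ·
  (1,2): δ = 97.19°  ·
  (1,3): δ = 23.09°  ✓
  (1,4): δ = 61.49°  ·
  (2,3): δ = 105.89°  ·
  (2,4): δ = 21.32°  ✓
  (3,4): δ = 95.42°  ·
antipodal pairs: 4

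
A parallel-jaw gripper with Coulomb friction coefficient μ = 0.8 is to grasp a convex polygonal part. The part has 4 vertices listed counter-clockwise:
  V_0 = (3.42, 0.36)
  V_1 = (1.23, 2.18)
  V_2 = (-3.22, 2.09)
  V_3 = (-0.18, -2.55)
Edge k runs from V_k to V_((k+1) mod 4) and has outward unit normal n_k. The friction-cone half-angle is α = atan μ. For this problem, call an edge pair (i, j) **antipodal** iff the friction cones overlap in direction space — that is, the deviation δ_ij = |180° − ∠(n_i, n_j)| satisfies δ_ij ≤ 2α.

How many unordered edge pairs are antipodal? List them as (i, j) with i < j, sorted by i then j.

α = atan 0.8 = 38.66°;  2α = 77.32°
n_0 = (+0.6391, +0.7691)
n_1 = (-0.0202, +0.9998)
n_2 = (-0.8365, -0.5480)
n_3 = (+0.6286, -0.7777)
  (0,1): δ = 139.11°  ·
  (0,2): δ = 17.04°  ✓
  (0,3): δ = 78.68°  ·
  (1,2): δ = 57.93°  ✓
  (1,3): δ = 37.79°  ✓
  (2,3): δ = 84.28°  ·
antipodal pairs: 3

count = 3; pairs: (0,2), (1,2), (1,3)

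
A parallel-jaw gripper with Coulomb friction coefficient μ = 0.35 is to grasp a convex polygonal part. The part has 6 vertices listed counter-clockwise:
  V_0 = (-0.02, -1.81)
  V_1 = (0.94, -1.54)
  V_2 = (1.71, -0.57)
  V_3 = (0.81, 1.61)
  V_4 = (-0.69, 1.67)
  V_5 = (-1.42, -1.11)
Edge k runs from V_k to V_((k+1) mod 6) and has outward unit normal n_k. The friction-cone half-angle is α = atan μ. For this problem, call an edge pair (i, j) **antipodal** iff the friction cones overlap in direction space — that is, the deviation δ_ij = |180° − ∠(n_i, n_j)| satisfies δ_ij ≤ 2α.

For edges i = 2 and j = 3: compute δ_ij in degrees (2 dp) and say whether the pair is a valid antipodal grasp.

α = atan 0.35 = 19.29°;  2α = 38.58°
edge 2: e_2 = (-0.90, +2.18);  n_2 = (+0.9243, +0.3816)
edge 3: e_3 = (-1.50, +0.06);  n_3 = (+0.0400, +0.9992)
∠(n_2, n_3) = 65.28°
δ = |180° − 65.28°| = 114.72°
114.72° > 2α = 38.58°  →  invalid

δ = 114.72°, invalid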